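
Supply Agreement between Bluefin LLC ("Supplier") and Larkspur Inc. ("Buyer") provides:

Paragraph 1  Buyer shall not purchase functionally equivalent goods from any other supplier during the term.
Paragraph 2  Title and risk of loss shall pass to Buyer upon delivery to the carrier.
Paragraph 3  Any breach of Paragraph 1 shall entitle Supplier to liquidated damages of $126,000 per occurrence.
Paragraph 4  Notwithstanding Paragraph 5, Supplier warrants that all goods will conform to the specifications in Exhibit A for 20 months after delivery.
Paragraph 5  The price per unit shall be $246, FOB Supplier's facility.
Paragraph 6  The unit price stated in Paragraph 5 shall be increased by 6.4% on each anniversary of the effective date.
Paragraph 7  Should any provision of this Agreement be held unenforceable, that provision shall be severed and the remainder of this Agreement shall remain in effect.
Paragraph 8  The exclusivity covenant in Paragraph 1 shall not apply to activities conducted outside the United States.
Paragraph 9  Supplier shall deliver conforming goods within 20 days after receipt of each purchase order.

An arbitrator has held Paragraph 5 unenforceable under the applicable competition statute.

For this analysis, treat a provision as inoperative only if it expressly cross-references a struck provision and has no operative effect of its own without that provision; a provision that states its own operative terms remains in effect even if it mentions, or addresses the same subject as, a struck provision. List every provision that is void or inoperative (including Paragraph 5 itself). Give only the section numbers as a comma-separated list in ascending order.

Paragraph 5 is struck. Paragraph 6 has no operative effect of its own apart from Paragraph 5 and is therefore inoperative. Paragraph 4 mentions Paragraph 5 but its own obligation stands independently of Paragraph 5, so Paragraph 4 is not affected. Under the severability clause in Paragraph 7, the remaining provisions continue in force. That leaves Paragraph 1, Paragraph 2, Paragraph 3, Paragraph 4, Paragraph 7, Paragraph 8, and Paragraph 9 in effect.

5, 6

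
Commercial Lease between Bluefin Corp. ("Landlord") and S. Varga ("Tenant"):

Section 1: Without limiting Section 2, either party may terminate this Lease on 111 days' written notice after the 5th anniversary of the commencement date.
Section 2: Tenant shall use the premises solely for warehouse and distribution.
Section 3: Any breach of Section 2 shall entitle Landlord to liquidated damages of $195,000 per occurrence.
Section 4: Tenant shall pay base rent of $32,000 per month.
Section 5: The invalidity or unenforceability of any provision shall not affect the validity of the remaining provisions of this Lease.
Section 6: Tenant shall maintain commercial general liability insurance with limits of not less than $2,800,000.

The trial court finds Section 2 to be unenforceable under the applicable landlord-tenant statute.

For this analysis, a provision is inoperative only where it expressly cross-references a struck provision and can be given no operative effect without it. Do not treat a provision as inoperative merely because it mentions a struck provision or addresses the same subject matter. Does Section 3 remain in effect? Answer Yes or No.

No

Section 2 is struck. Section 3 does nothing except set the liquidated-damages amount by reference to Section 2; with Section 2 gone it has no independent effect and is inoperative. Section 1 mentions Section 2 but its own obligation stands independently of Section 2, so Section 1 is not affected. Section 5 is a severability clause and preserves every provision that can still be given independent effect. The provisions still in force are Section 1, Section 4, Section 5, and Section 6. Section 3 is among the inoperative provisions, so the answer is no.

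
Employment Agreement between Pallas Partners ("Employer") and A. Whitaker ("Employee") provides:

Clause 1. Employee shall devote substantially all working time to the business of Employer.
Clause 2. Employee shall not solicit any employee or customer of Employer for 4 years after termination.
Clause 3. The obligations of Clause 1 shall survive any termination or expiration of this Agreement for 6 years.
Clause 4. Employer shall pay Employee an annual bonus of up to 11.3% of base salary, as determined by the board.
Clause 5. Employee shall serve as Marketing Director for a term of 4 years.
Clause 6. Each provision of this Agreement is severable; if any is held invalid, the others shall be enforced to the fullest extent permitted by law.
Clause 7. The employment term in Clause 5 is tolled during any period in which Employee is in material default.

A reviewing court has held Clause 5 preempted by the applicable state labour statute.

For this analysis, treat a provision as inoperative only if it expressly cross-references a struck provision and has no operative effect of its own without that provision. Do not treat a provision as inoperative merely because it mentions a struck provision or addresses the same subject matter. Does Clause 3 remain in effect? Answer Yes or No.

Clause 5 is struck. Clause 7 operates only by reference to Clause 5, so it falls with Clause 5. Under the severability clause in Clause 6, the remaining provisions continue in force. That leaves Clause 1, Clause 2, Clause 3, Clause 4, and Clause 6 in effect. Clause 3 is among the surviving provisions, so the answer is yes.

Yes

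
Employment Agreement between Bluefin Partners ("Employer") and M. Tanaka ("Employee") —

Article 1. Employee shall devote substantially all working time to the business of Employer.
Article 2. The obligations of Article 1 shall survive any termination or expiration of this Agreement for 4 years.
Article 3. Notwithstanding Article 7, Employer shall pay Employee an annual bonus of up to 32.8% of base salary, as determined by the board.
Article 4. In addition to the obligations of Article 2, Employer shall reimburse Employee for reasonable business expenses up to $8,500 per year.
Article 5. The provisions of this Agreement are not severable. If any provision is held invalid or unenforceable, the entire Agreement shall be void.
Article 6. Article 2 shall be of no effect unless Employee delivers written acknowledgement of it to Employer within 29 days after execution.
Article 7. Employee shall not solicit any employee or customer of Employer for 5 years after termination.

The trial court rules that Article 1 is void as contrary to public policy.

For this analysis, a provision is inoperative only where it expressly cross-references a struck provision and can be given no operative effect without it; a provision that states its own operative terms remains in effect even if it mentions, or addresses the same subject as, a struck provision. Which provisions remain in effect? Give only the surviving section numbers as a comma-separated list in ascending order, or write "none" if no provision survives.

none

Article 1 is struck. The only function of Article 2 is the survival period for Article 1, so it cannot stand once Article 1 is removed. Article 6 merely fixes the acknowledgement condition for Article 2; with Article 2 gone it has nothing to operate on and falls away. Article 5 provides that the Agreement is not severable, so the invalidity of any one provision voids the entire Agreement. No provision of the Agreement survives.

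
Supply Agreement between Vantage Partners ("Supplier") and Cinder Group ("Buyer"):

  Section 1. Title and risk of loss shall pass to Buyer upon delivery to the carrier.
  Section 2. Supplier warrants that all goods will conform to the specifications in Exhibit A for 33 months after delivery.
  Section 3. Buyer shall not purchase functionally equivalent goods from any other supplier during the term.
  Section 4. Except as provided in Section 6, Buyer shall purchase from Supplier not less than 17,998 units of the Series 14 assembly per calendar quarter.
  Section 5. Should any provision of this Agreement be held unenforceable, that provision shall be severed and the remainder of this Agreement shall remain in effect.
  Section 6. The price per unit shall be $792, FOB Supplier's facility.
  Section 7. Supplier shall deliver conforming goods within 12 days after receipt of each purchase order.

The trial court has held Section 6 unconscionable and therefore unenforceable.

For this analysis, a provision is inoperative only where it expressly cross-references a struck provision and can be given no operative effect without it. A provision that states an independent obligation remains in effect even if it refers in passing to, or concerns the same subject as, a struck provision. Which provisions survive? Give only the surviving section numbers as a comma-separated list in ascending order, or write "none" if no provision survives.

1, 2, 3, 4, 5, 7

Section 6 is struck. Although Section 4 refers to Section 6, its operative terms do not depend on Section 6, so it remains in effect. No other provision's operative terms depend on Section 6. Section 5 is a severability clause and preserves every provision that can still be given independent effect. The provisions still in force are Section 1, Section 2, Section 3, Section 4, Section 5, and Section 7.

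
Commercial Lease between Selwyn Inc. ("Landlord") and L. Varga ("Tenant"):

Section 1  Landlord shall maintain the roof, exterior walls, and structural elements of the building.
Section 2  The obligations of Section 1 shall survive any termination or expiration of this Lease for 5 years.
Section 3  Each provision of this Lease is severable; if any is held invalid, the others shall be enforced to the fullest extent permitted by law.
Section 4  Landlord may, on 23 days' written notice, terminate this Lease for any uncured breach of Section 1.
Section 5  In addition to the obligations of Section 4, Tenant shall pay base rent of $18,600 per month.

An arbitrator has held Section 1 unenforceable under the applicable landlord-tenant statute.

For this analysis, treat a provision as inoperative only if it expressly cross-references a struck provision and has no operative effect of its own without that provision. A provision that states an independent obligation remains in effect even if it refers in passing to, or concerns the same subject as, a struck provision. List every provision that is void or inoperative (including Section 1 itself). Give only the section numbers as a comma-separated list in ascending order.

Section 1 is struck. The only function of Section 2 is the survival period for Section 1, so it cannot stand once Section 1 is removed. The only function of Section 4 is the termination right for breach of Section 1, so it cannot stand once Section 1 is removed. Section 5 mentions Section 4 but its own obligation stands independently of Section 4, so Section 5 is not affected. Under the severability clause in Section 3, the remaining provisions continue in force. That leaves Section 3 and Section 5 in effect.

1, 2, 4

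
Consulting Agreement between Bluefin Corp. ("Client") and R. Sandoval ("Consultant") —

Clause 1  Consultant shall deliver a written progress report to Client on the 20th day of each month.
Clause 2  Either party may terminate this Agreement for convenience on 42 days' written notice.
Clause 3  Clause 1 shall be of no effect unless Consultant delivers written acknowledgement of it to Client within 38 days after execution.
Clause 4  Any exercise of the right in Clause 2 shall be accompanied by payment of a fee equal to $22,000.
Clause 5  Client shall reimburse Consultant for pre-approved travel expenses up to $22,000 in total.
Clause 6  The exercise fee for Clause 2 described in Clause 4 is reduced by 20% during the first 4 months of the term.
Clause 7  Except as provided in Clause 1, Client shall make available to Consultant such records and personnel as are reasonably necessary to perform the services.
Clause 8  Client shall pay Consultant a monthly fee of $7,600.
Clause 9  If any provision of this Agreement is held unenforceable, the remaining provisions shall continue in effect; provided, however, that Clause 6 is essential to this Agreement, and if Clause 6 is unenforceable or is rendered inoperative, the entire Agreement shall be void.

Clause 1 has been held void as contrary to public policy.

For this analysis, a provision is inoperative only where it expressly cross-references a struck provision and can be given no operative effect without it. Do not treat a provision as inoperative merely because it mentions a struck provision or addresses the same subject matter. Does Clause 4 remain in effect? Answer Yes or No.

Yes

Clause 1 is struck. The only function of Clause 3 is the acknowledgement condition for Clause 1, so it cannot stand once Clause 1 is removed. Clause 7 mentions Clause 1 but its own obligation stands independently of Clause 1, so Clause 7 is not affected. Clause 9 makes Clause 6 an essential term, but Clause 6 is unaffected, so the severability proviso in Clause 9 preserves the remaining provisions. The provisions still in force are Clause 2, Clause 4, Clause 5, Clause 6, Clause 7, Clause 8, and Clause 9. Clause 4 is among the surviving provisions, so the answer is yes.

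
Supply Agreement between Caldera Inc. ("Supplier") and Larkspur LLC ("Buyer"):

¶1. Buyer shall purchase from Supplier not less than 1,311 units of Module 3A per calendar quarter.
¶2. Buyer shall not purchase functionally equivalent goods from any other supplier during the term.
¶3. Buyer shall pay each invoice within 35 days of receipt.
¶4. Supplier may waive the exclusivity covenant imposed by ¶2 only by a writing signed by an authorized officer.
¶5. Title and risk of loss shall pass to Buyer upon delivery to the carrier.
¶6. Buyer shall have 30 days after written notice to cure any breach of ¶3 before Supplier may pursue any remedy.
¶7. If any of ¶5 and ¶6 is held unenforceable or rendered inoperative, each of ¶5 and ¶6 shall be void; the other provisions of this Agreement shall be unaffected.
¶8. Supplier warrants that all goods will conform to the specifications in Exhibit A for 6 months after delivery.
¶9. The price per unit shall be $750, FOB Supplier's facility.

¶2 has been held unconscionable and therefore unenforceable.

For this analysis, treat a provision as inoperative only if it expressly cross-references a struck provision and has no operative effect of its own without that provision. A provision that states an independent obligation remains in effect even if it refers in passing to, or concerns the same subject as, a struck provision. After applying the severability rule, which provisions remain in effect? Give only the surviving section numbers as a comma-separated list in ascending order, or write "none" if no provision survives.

1, 3, 5, 6, 7, 8, 9

¶2 is struck. The only function of ¶4 is the waiver condition for ¶2, so it cannot stand once ¶2 is removed. ¶7 ties ¶5 and ¶6 together, but none of those is affected here; the remaining provisions continue in force under ¶7. The provisions still in force are ¶1, ¶3, ¶5, ¶6, ¶7, ¶8, and ¶9.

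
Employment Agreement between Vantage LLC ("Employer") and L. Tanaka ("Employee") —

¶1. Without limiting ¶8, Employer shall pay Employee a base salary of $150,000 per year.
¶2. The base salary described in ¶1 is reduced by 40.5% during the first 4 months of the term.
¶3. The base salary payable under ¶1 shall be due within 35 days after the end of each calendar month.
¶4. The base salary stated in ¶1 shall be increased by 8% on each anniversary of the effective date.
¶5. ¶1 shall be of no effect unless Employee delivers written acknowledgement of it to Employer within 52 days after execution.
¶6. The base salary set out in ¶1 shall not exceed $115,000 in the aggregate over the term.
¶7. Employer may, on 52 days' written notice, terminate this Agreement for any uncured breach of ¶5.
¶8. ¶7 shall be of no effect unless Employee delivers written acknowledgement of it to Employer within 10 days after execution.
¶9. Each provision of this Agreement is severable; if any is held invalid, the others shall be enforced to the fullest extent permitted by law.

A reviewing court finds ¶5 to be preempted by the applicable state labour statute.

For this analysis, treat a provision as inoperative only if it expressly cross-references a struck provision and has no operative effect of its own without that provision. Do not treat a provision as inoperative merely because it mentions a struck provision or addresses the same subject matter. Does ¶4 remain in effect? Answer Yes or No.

Yes

¶5 is struck. ¶7 operates only by reference to ¶5, so it falls with ¶5. ¶8 operates only by reference to ¶7, so it falls with ¶7. Although ¶1 refers to ¶8, its operative terms do not depend on ¶8, so it remains in effect. Under the severability clause in ¶9, the remaining provisions continue in force. ¶1, ¶2, ¶3, ¶4, ¶6, and ¶9 remain in effect. ¶4 is among the surviving provisions, so the answer is yes.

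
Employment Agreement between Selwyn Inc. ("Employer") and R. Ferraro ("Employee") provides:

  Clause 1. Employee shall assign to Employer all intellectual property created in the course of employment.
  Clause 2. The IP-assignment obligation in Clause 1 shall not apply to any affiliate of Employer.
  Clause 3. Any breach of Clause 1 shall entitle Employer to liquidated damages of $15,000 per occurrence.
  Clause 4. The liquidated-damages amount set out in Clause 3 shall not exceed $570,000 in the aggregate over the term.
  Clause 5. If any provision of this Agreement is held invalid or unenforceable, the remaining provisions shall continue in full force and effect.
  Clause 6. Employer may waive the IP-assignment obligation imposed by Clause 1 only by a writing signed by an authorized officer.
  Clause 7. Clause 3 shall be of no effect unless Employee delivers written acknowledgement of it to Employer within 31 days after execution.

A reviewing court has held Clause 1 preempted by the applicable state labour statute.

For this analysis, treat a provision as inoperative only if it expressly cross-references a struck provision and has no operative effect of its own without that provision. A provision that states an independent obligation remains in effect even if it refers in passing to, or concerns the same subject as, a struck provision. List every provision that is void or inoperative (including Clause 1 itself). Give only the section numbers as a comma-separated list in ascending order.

1, 2, 3, 4, 6, 7

Clause 1 is struck. Clause 2 does nothing except set the carve-out from the IP-assignment obligation by reference to Clause 1; with Clause 1 gone it has no independent effect and is inoperative. The whole of Clause 3 is the liquidated-damages amount, defined by reference to Clause 1, so Clause 3 cannot stand once Clause 1 is removed. The only function of Clause 6 is the waiver condition for Clause 1, so it cannot stand once Clause 1 is removed. Clause 4 has no operative effect of its own apart from Clause 3 and is therefore inoperative. Clause 7 merely fixes the acknowledgement condition for Clause 3; with Clause 3 gone it has nothing to operate on and falls away. Under the severability clause in Clause 5, the remaining provisions continue in force. Only Clause 5 remains in effect.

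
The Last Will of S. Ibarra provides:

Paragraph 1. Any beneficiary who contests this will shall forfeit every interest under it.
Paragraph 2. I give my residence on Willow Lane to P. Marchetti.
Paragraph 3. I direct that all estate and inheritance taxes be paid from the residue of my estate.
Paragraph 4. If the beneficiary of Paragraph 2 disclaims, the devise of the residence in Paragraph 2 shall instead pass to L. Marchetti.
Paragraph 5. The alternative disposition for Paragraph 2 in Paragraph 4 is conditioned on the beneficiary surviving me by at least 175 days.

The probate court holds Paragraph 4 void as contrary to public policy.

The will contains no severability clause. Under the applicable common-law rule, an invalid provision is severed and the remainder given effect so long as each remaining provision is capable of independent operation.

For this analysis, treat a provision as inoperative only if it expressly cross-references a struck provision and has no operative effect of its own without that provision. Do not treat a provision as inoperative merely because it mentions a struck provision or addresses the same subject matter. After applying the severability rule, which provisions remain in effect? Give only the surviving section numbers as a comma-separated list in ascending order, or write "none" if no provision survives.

1, 2, 3

Paragraph 4 is struck. Paragraph 5 has no operative effect of its own apart from Paragraph 4 and is therefore inoperative. Under the stated default rule, only provisions that cannot operate independently fall away; the rest are enforced. Paragraph 1, Paragraph 2, and Paragraph 3 remain in effect.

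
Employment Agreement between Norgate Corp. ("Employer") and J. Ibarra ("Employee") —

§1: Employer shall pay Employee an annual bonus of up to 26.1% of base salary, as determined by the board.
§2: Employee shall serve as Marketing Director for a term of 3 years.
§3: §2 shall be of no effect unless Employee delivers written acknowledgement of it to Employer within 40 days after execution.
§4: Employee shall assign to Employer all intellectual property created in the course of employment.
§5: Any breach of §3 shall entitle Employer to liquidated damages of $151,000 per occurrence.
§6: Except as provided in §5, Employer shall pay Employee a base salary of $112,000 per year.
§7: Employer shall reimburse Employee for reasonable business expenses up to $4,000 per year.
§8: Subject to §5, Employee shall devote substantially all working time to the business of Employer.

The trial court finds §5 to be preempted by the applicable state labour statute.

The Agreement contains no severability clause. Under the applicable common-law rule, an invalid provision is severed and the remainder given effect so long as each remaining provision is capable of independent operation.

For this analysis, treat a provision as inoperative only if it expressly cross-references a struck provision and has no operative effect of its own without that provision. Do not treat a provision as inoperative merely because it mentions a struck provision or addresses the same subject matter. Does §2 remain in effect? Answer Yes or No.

§5 is struck. Although §6 refers to §5, its operative terms do not depend on §5, so it remains in effect. Although §8 refers to §5, its operative terms do not depend on §5, so it remains in effect. No other provision's operative terms depend on §5. With no severability clause, the stated default rule severs what cannot stand and enforces each remaining provision that can operate on its own. The provisions still in force are §1, §2, §3, §4, §6, §7, and §8. §2 is among the surviving provisions, so the answer is yes.

Yes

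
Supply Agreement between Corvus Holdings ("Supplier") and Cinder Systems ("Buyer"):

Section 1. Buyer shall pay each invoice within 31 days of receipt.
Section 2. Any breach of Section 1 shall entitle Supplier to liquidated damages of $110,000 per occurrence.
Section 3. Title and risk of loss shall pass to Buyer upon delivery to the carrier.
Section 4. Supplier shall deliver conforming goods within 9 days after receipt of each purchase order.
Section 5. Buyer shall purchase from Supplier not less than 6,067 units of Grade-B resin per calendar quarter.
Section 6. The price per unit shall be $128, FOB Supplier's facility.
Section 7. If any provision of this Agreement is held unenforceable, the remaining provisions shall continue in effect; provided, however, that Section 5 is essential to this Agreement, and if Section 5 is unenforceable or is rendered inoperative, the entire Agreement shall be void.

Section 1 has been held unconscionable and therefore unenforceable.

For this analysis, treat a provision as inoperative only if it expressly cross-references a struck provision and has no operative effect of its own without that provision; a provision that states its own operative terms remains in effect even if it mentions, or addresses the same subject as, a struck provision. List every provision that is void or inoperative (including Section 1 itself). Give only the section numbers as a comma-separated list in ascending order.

Section 1 is struck. Section 2 does nothing except set the liquidated-damages amount by reference to Section 1; with Section 1 gone it has no independent effect and is inoperative. Section 7 makes Section 5 an essential term, but Section 5 is unaffected, so the severability proviso in Section 7 preserves the remaining provisions. Section 3, Section 4, Section 5, Section 6, and Section 7 remain in effect.

1, 2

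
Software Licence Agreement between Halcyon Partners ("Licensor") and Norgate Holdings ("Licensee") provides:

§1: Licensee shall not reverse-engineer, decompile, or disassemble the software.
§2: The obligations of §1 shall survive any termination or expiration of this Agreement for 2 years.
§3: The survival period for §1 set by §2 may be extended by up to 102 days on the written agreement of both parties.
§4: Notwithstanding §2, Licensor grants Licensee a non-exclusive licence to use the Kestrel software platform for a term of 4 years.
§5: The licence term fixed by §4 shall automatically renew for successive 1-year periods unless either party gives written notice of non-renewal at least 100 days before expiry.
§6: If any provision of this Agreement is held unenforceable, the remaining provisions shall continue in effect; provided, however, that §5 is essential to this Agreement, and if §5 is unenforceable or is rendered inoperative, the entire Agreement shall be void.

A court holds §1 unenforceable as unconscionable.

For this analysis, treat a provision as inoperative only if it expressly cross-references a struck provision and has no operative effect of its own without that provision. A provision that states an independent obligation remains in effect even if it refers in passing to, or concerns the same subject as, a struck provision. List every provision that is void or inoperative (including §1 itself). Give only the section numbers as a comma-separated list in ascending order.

1, 2, 3

§1 is struck. §2 has no operative effect of its own apart from §1 and is therefore inoperative. §3 does nothing except set the extension of the survival period for §1 by reference to §2; with §2 gone it has no independent effect and is inoperative. §4 mentions §2 but its own obligation stands independently of §2, so §4 is not affected. §6 makes §5 an essential term, but §5 is unaffected, so the severability proviso in §6 preserves the remaining provisions. The provisions still in force are §4, §5, and §6.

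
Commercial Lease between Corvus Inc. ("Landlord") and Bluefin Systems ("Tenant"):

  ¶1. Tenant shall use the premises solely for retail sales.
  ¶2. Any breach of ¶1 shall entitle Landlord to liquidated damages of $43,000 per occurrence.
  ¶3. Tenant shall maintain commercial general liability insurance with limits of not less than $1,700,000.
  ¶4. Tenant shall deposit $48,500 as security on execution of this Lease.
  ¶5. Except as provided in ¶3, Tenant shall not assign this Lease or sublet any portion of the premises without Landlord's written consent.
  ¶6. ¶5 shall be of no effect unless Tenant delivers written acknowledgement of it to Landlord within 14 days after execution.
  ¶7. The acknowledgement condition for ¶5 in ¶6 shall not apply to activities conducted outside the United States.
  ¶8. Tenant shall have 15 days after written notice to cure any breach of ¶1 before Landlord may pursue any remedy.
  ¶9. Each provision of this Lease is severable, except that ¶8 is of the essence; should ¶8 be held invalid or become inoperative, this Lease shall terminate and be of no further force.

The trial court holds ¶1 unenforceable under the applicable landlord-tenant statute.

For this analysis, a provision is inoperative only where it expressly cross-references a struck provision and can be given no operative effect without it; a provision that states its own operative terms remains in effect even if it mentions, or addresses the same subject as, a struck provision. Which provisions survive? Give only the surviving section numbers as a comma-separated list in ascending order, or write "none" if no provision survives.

none

¶1 is struck. The whole of ¶2 is the liquidated-damages amount, defined by reference to ¶1, so ¶2 cannot stand once ¶1 is removed. ¶8 operates only by reference to ¶1, so it falls with ¶1. ¶9 makes ¶8 an essential term, and ¶8 has been rendered inoperative by the cascade; under ¶9, the entire Lease is therefore void. No provision of the Lease survives.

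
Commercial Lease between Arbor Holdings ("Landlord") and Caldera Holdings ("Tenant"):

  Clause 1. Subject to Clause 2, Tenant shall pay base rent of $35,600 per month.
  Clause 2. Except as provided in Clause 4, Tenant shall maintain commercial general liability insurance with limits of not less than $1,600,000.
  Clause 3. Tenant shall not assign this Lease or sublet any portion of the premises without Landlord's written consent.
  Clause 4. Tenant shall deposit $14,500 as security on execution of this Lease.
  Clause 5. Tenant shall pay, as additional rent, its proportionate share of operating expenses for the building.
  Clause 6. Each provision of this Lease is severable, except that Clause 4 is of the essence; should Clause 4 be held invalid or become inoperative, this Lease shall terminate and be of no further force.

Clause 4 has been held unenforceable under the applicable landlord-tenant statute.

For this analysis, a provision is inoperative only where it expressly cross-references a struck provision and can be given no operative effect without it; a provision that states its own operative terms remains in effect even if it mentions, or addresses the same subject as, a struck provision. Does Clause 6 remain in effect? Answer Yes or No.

Clause 4 is struck. Nothing else in the Lease is defined by reference to Clause 4. Clause 6 makes Clause 4 an essential term, and Clause 4 is the provision held invalid; under Clause 6, the entire Lease is therefore void. No provision of the Lease survives. Clause 6 is among the inoperative provisions, so the answer is no.

No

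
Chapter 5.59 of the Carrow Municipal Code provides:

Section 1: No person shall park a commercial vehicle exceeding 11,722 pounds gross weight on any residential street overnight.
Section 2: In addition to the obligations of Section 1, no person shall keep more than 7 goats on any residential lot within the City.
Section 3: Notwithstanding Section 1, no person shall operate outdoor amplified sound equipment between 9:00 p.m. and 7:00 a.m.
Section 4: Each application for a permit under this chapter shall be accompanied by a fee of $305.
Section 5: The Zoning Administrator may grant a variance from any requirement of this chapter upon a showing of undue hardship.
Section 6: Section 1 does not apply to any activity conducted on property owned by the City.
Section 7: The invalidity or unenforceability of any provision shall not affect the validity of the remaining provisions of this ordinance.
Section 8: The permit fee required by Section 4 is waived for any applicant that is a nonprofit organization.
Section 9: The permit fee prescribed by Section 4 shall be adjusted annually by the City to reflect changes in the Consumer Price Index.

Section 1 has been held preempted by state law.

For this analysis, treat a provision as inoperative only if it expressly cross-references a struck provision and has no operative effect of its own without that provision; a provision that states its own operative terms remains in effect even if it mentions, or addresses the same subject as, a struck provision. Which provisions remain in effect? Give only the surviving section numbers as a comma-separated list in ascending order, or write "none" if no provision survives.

2, 3, 4, 5, 7, 8, 9

Section 1 is struck. Section 6 operates only by reference to Section 1, so it falls with Section 1. Section 3 mentions Section 1 but its own obligation stands independently of Section 1, so Section 3 is not affected. Section 2 mentions Section 1 but its own obligation stands independently of Section 1, so Section 2 is not affected. Section 7 is a severability clause and preserves every provision that can still be given independent effect. That leaves Section 2, Section 3, Section 4, Section 5, Section 7, Section 8, and Section 9 in effect.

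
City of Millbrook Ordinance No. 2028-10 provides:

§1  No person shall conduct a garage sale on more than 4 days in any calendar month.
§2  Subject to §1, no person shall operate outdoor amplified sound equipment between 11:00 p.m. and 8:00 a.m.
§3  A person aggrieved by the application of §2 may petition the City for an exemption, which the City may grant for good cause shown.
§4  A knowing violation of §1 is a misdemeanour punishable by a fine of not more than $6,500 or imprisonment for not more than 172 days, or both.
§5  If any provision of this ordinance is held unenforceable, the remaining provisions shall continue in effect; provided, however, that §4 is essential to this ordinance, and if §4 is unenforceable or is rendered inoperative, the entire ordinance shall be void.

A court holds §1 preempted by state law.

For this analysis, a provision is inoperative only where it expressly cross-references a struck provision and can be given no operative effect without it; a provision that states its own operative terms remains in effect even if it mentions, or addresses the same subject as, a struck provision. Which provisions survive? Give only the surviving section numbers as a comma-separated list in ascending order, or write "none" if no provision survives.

§1 is struck. §4 operates only by reference to §1, so it falls with §1. §5 makes §4 an essential term, and §4 has been rendered inoperative by the cascade; under §5, the entire ordinance is therefore void. No provision of the ordinance survives.

none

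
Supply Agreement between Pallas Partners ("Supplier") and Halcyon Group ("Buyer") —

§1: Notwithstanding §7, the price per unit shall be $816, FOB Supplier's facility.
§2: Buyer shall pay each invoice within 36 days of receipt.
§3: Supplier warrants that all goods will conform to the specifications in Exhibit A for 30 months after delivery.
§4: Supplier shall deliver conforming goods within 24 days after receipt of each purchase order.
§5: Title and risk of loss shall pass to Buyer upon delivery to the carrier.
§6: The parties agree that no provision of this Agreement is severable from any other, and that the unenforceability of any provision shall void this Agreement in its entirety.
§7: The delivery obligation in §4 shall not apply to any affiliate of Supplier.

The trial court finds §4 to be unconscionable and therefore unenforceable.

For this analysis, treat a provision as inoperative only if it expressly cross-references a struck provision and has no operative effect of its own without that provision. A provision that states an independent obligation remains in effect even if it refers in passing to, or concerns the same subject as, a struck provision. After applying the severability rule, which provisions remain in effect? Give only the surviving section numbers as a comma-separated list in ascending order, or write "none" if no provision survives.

§4 is struck. §7 does nothing except set the carve-out from the delivery obligation by reference to §4; with §4 gone it has no independent effect and is inoperative. §6 provides that the Agreement is not severable, so the invalidity of any one provision voids the entire Agreement. No provision of the Agreement survives.

none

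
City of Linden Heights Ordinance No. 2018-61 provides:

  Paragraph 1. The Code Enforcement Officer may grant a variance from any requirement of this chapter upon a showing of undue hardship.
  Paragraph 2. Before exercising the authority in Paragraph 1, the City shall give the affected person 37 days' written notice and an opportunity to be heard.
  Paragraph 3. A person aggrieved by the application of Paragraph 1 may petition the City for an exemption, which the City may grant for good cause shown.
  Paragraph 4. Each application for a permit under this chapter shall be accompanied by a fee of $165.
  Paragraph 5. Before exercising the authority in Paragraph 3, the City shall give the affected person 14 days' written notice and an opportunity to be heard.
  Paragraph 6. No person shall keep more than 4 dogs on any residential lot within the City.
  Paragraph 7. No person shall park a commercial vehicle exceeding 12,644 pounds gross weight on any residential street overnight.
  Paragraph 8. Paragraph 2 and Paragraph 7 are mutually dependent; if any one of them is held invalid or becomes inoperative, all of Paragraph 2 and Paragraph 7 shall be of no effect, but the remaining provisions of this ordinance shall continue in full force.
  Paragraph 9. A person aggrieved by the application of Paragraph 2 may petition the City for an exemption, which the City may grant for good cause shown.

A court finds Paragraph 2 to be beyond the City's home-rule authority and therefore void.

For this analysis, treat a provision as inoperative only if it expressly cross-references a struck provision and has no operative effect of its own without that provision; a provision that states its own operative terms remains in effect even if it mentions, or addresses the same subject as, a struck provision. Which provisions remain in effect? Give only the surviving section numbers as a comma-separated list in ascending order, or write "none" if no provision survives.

1, 3, 4, 5, 6, 8

Paragraph 2 is struck. The only function of Paragraph 9 is the exemption procedure for Paragraph 2, so it cannot stand once Paragraph 2 is removed. Paragraph 8 declares Paragraph 2 and Paragraph 7 mutually dependent; since one of them has fallen, all of them are of no effect. That brings down Paragraph 7 as well. The remainder continues in force under Paragraph 8. The provisions still in force are Paragraph 1, Paragraph 3, Paragraph 4, Paragraph 5, Paragraph 6, and Paragraph 8.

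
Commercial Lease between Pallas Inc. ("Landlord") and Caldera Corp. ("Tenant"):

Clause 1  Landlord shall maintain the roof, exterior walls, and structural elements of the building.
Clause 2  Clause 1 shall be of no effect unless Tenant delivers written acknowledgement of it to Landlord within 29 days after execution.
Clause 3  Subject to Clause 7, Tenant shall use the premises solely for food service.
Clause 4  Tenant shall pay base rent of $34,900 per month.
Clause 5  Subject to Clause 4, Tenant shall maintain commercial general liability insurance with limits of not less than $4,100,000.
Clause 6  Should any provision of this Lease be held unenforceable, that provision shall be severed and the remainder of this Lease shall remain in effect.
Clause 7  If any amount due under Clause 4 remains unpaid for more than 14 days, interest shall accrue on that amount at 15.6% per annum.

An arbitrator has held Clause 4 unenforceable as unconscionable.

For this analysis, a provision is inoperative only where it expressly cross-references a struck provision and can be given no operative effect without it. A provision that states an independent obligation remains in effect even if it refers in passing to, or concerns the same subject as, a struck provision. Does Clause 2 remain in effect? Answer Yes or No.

Yes

Clause 4 is struck. Clause 7 does nothing except set the default interest on the base rent by reference to Clause 4; with Clause 4 gone it has no independent effect and is inoperative. Although Clause 3 refers to Clause 7, its operative terms do not depend on Clause 7, so it remains in effect. Clause 5 mentions Clause 4 but its own obligation stands independently of Clause 4, so Clause 5 is not affected. Under the severability clause in Clause 6, the remaining provisions continue in force. Clause 1, Clause 2, Clause 3, Clause 5, and Clause 6 remain in effect. Clause 2 is among the surviving provisions, so the answer is yes.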